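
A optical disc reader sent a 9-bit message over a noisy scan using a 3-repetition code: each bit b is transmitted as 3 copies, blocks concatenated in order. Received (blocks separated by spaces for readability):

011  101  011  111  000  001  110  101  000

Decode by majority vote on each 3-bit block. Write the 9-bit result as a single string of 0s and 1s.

Block 1 (011): 2 ones → 1
Block 2 (101): 2 ones → 1
Block 3 (011): 2 ones → 1
Block 4 (111): 3 ones → 1
Block 5 (000): 0 ones → 0
Block 6 (001): 1 one → 0
Block 7 (110): 2 ones → 1
Block 8 (101): 2 ones → 1
Block 9 (000): 0 ones → 0

111100110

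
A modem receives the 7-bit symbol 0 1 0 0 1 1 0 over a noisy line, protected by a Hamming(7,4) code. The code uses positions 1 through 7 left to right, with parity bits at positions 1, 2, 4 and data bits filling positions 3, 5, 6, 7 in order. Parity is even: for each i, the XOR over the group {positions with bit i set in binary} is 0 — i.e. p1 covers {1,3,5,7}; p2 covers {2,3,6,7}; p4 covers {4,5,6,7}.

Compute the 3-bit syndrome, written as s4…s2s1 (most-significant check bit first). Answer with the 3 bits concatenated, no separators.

001

s1 (pos 1,3,5,7): 0⊕0⊕1⊕0 = 1
s2 (pos 2,3,6,7): 1⊕0⊕1⊕0 = 0
s4 (pos 4,5,6,7): 0⊕1⊕1⊕0 = 0
Syndrome s4…s1 = 001 → error at position 1.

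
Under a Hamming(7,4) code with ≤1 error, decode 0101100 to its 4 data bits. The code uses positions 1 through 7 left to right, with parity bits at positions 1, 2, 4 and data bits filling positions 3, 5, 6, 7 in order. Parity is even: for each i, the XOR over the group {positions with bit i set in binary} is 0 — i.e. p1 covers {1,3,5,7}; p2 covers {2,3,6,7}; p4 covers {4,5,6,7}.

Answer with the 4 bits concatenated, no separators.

s1 (pos 1,3,5,7): 0⊕0⊕1⊕0 = 1
s2 (pos 2,3,6,7): 1⊕0⊕0⊕0 = 1
s4 (pos 4,5,6,7): 1⊕1⊕0⊕0 = 0
Syndrome s4…s1 = 011 → error at position 3.
Flip position 3: 0101100 → 0111100
Read data bits from positions 3,5,6,7: 1100

1100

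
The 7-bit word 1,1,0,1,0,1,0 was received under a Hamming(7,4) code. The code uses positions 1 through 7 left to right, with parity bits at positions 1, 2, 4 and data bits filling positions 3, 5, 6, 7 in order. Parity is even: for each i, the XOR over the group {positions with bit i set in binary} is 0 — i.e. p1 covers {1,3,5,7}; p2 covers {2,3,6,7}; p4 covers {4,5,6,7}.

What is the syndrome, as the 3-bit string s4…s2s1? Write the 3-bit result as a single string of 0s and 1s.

001

s1 (pos 1,3,5,7): 1⊕0⊕0⊕0 = 1
s2 (pos 2,3,6,7): 1⊕0⊕1⊕0 = 0
s4 (pos 4,5,6,7): 1⊕0⊕1⊕0 = 0
Syndrome s4…s1 = 001 → error at position 1.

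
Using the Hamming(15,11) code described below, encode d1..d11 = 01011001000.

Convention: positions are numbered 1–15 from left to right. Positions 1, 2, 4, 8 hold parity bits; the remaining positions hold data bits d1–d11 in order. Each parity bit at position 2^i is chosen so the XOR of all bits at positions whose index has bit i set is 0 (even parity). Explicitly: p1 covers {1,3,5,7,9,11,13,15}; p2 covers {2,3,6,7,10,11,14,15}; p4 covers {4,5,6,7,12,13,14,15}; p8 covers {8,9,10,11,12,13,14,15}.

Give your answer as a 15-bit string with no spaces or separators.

Place data at non-parity positions: p1 p2 0 p4 1 0 1 p8 1 0 0 1 0 0 0
p1 (pos 1,3,5,7,9,11,13,15): XOR of data positions = 0⊕1⊕1⊕1⊕0⊕0⊕0 = 1
p2 (pos 2,3,6,7,10,11,14,15): XOR of data positions = 0⊕0⊕1⊕0⊕0⊕0⊕0 = 1
p4 (pos 4,5,6,7,12,13,14,15): XOR of data positions = 1⊕0⊕1⊕1⊕0⊕0⊕0 = 1
p8 (pos 8,9,10,11,12,13,14,15): XOR of data positions = 1⊕0⊕0⊕1⊕0⊕0⊕0 = 0
Codeword: 110110101001000

110110101001000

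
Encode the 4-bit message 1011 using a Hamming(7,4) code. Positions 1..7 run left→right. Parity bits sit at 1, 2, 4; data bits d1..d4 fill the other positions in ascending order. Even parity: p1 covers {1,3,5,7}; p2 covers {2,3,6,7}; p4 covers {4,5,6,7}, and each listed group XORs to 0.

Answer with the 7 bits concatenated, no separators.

0110011

Place data at non-parity positions: p1 p2 1 p4 0 1 1
p1 (pos 1,3,5,7): XOR of data positions = 1⊕0⊕1 = 0
p2 (pos 2,3,6,7): XOR of data positions = 1⊕1⊕1 = 1
p4 (pos 4,5,6,7): XOR of data positions = 0⊕1⊕1 = 0
Codeword: 0110011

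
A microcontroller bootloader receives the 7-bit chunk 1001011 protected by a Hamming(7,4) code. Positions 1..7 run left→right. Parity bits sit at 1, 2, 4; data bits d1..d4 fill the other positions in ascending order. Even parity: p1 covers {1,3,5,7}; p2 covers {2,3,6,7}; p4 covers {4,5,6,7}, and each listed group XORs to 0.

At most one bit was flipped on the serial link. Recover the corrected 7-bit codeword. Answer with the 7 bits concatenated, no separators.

1000011

s1 (pos 1,3,5,7): 1⊕0⊕0⊕1 = 0
s2 (pos 2,3,6,7): 0⊕0⊕1⊕1 = 0
s4 (pos 4,5,6,7): 1⊕0⊕1⊕1 = 1
Syndrome s4…s1 = 100 → error at position 4.
Flip position 4: 1001011 → 1000011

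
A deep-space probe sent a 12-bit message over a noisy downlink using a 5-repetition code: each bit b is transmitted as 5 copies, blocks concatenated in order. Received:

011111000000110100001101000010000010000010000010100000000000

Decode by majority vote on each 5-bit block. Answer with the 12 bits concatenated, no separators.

100010000000

Block 1 (01111): 4 ones → 1
Block 2 (10000): 1 one → 0
Block 3 (00110): 2 ones → 0
Block 4 (10000): 1 one → 0
Block 5 (11010): 3 ones → 1
Block 6 (00010): 1 one → 0
Block 7 (00001): 1 one → 0
Block 8 (00000): 0 ones → 0
Block 9 (10000): 1 one → 0
Block 10 (01010): 2 ones → 0
Block 11 (00000): 0 ones → 0
Block 12 (00000): 0 ones → 0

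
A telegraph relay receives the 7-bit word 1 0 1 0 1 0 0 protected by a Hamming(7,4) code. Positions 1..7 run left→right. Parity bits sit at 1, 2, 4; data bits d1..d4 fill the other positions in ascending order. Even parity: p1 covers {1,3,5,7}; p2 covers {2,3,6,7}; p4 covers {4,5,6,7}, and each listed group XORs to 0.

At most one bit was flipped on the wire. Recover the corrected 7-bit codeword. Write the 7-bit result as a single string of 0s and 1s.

s1 (pos 1,3,5,7): 1⊕1⊕1⊕0 = 1
s2 (pos 2,3,6,7): 0⊕1⊕0⊕0 = 1
s4 (pos 4,5,6,7): 0⊕1⊕0⊕0 = 1
Syndrome s4…s1 = 111 → error at position 7.
Flip position 7: 1010100 → 1010101

1010101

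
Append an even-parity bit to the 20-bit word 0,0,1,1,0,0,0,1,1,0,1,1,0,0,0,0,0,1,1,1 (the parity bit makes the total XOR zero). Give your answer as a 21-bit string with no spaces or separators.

XOR of the 20 data bits: 0⊕0⊕1⊕1⊕0⊕0⊕0⊕1⊕1⊕0⊕1⊕1⊕0⊕0⊕0⊕0⊕0⊕1⊕1⊕1 = 1
Parity bit = 1 (so all 21 bits XOR to 0).

001100011011000001111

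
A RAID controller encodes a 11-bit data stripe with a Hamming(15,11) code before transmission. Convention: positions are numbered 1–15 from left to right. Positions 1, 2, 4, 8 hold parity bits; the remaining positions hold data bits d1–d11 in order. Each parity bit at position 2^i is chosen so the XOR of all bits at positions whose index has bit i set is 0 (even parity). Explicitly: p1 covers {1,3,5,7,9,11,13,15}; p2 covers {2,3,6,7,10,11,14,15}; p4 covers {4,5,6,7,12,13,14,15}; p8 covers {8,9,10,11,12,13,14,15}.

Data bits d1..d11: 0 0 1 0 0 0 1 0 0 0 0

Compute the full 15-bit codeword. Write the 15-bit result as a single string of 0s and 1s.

100101010010000

Place data at non-parity positions: p1 p2 0 p4 0 1 0 p8 0 0 1 0 0 0 0
p1 (pos 1,3,5,7,9,11,13,15): XOR of data positions = 0⊕0⊕0⊕0⊕1⊕0⊕0 = 1
p2 (pos 2,3,6,7,10,11,14,15): XOR of data positions = 0⊕1⊕0⊕0⊕1⊕0⊕0 = 0
p4 (pos 4,5,6,7,12,13,14,15): XOR of data positions = 0⊕1⊕0⊕0⊕0⊕0⊕0 = 1
p8 (pos 8,9,10,11,12,13,14,15): XOR of data positions = 0⊕0⊕1⊕0⊕0⊕0⊕0 = 1
Codeword: 100101010010000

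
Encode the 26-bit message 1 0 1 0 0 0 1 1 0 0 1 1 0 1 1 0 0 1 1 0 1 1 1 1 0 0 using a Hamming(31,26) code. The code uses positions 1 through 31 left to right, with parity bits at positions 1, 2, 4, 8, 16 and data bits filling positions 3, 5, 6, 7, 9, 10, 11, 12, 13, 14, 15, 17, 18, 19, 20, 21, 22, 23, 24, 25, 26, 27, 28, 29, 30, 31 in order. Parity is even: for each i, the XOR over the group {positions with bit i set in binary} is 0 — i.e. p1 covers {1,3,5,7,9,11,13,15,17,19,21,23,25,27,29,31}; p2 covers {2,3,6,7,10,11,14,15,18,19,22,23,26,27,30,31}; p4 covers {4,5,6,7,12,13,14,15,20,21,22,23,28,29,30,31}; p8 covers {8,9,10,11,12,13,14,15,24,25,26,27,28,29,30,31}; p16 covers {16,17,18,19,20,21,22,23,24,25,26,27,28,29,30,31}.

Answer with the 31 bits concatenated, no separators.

0011010000110011101100110111100

Place data at non-parity positions: p1 p2 1 p4 0 1 0 p8 0 0 1 1 0 0 1 p16 1 0 1 1 0 0 1 1 0 1 1 1 1 0 0
p1 (pos 1,3,5,7,9,11,13,15,17,19,21,23,25,27,29,31): XOR of data positions = 1⊕0⊕0⊕0⊕1⊕0⊕1⊕1⊕1⊕0⊕1⊕0⊕1⊕1⊕0 = 0
p2 (pos 2,3,6,7,10,11,14,15,18,19,22,23,26,27,30,31): XOR of data positions = 1⊕1⊕0⊕0⊕1⊕0⊕1⊕0⊕1⊕0⊕1⊕1⊕1⊕0⊕0 = 0
p4 (pos 4,5,6,7,12,13,14,15,20,21,22,23,28,29,30,31): XOR of data positions = 0⊕1⊕0⊕1⊕0⊕0⊕1⊕1⊕0⊕0⊕1⊕1⊕1⊕0⊕0 = 1
p8 (pos 8,9,10,11,12,13,14,15,24,25,26,27,28,29,30,31): XOR of data positions = 0⊕0⊕1⊕1⊕0⊕0⊕1⊕1⊕0⊕1⊕1⊕1⊕1⊕0⊕0 = 0
p16 (pos 16,17,18,19,20,21,22,23,24,25,26,27,28,29,30,31): XOR of data positions = 1⊕0⊕1⊕1⊕0⊕0⊕1⊕1⊕0⊕1⊕1⊕1⊕1⊕0⊕0 = 1
Codeword: 0011010000110011101100110111100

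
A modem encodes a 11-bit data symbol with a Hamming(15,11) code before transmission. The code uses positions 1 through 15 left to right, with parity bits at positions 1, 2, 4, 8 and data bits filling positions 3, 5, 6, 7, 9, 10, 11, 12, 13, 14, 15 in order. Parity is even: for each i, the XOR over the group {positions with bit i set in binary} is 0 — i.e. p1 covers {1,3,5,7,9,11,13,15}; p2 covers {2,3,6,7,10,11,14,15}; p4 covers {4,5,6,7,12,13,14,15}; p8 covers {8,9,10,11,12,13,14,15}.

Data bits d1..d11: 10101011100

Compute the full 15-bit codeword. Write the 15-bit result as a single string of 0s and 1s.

011101001011100

Place data at non-parity positions: p1 p2 1 p4 0 1 0 p8 1 0 1 1 1 0 0
p1 (pos 1,3,5,7,9,11,13,15): XOR of data positions = 1⊕0⊕0⊕1⊕1⊕1⊕0 = 0
p2 (pos 2,3,6,7,10,11,14,15): XOR of data positions = 1⊕1⊕0⊕0⊕1⊕0⊕0 = 1
p4 (pos 4,5,6,7,12,13,14,15): XOR of data positions = 0⊕1⊕0⊕1⊕1⊕0⊕0 = 1
p8 (pos 8,9,10,11,12,13,14,15): XOR of data positions = 1⊕0⊕1⊕1⊕1⊕0⊕0 = 0
Codeword: 011101001011100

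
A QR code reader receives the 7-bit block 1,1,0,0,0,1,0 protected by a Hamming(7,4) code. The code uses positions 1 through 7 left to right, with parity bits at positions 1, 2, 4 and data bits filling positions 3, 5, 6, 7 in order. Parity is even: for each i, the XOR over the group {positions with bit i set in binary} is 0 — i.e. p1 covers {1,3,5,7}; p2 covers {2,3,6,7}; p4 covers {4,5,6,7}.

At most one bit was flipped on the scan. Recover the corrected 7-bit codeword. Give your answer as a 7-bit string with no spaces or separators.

s1 (pos 1,3,5,7): 1⊕0⊕0⊕0 = 1
s2 (pos 2,3,6,7): 1⊕0⊕1⊕0 = 0
s4 (pos 4,5,6,7): 0⊕0⊕1⊕0 = 1
Syndrome s4…s1 = 101 → error at position 5.
Flip position 5: 1100010 → 1100110

1100110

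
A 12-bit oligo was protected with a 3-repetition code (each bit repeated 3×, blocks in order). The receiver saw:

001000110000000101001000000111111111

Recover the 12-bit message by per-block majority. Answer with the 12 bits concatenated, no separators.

Block 1 (001): 1 one → 0
Block 2 (000): 0 ones → 0
Block 3 (110): 2 ones → 1
Block 4 (000): 0 ones → 0
Block 5 (000): 0 ones → 0
Block 6 (101): 2 ones → 1
Block 7 (001): 1 one → 0
Block 8 (000): 0 ones → 0
Block 9 (000): 0 ones → 0
Block 10 (111): 3 ones → 1
Block 11 (111): 3 ones → 1
Block 12 (111): 3 ones → 1

001001000111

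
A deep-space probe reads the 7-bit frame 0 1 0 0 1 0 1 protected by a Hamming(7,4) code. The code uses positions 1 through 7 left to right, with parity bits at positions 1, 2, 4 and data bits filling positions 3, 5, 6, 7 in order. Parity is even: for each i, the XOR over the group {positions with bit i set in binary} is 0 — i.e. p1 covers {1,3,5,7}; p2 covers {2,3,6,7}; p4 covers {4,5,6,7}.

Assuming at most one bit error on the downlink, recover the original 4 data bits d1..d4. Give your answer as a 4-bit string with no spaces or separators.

0101

s1 (pos 1,3,5,7): 0⊕0⊕1⊕1 = 0
s2 (pos 2,3,6,7): 1⊕0⊕0⊕1 = 0
s4 (pos 4,5,6,7): 0⊕1⊕0⊕1 = 0
Syndrome s4…s1 = 000 → no error.
Read data bits from positions 3,5,6,7: 0101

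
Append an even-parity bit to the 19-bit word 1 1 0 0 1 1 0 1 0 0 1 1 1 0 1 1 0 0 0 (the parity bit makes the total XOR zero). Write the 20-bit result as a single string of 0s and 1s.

11001101001110110000

XOR of the 19 data bits: 1⊕1⊕0⊕0⊕1⊕1⊕0⊕1⊕0⊕0⊕1⊕1⊕1⊕0⊕1⊕1⊕0⊕0⊕0 = 0
Parity bit = 0 (so all 20 bits XOR to 0).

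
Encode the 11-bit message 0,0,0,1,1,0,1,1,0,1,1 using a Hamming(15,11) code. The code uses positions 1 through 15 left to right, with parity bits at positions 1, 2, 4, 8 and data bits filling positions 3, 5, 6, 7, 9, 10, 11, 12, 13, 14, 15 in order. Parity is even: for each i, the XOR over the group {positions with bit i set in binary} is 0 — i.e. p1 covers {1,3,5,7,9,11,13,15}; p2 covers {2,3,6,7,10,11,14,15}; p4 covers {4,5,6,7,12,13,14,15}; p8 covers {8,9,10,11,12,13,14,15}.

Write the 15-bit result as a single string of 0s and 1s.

000000111011011

Place data at non-parity positions: p1 p2 0 p4 0 0 1 p8 1 0 1 1 0 1 1
p1 (pos 1,3,5,7,9,11,13,15): XOR of data positions = 0⊕0⊕1⊕1⊕1⊕0⊕1 = 0
p2 (pos 2,3,6,7,10,11,14,15): XOR of data positions = 0⊕0⊕1⊕0⊕1⊕1⊕1 = 0
p4 (pos 4,5,6,7,12,13,14,15): XOR of data positions = 0⊕0⊕1⊕1⊕0⊕1⊕1 = 0
p8 (pos 8,9,10,11,12,13,14,15): XOR of data positions = 1⊕0⊕1⊕1⊕0⊕1⊕1 = 1
Codeword: 000000111011011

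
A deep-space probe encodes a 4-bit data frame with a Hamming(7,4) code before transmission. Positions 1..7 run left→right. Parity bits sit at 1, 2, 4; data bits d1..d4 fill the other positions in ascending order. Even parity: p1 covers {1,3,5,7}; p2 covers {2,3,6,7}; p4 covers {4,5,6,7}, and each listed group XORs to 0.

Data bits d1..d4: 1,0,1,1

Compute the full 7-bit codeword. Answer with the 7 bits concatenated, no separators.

Place data at non-parity positions: p1 p2 1 p4 0 1 1
p1 (pos 1,3,5,7): XOR of data positions = 1⊕0⊕1 = 0
p2 (pos 2,3,6,7): XOR of data positions = 1⊕1⊕1 = 1
p4 (pos 4,5,6,7): XOR of data positions = 0⊕1⊕1 = 0
Codeword: 0110011

0110011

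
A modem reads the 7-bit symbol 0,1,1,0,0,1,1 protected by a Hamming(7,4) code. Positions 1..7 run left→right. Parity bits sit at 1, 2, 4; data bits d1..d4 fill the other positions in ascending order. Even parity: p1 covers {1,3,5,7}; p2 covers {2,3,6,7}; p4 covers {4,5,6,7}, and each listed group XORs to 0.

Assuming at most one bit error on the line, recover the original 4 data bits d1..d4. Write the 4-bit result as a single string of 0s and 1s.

1011

s1 (pos 1,3,5,7): 0⊕1⊕0⊕1 = 0
s2 (pos 2,3,6,7): 1⊕1⊕1⊕1 = 0
s4 (pos 4,5,6,7): 0⊕0⊕1⊕1 = 0
Syndrome s4…s1 = 000 → no error.
Read data bits from positions 3,5,6,7: 1011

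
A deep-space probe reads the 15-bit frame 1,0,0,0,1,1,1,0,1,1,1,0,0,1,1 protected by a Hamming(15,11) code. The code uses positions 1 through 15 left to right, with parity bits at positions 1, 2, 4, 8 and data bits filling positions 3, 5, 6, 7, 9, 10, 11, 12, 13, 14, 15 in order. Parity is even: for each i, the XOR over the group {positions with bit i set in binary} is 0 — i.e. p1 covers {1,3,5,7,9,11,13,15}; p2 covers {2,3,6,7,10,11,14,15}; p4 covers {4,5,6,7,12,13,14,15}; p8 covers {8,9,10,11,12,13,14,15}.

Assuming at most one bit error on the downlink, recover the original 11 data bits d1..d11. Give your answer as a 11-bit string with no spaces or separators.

s1 (pos 1,3,5,7,9,11,13,15): 1⊕0⊕1⊕1⊕1⊕1⊕0⊕1 = 0
s2 (pos 2,3,6,7,10,11,14,15): 0⊕0⊕1⊕1⊕1⊕1⊕1⊕1 = 0
s4 (pos 4,5,6,7,12,13,14,15): 0⊕1⊕1⊕1⊕0⊕0⊕1⊕1 = 1
s8 (pos 8,9,10,11,12,13,14,15): 0⊕1⊕1⊕1⊕0⊕0⊕1⊕1 = 1
Syndrome s8…s1 = 1100 → error at position 12.
Flip position 12: 100011101110011 → 100011101111011
Read data bits from positions 3,5,6,7,9,10,11,12,13,14,15: 01111111011

01111111011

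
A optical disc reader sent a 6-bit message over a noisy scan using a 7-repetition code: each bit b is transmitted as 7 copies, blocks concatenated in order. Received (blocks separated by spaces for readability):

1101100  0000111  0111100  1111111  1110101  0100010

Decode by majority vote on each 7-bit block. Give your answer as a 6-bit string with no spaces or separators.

Block 1 (1101100): 4 ones → 1
Block 2 (0000111): 3 ones → 0
Block 3 (0111100): 4 ones → 1
Block 4 (1111111): 7 ones → 1
Block 5 (1110101): 5 ones → 1
Block 6 (0100010): 2 ones → 0

101110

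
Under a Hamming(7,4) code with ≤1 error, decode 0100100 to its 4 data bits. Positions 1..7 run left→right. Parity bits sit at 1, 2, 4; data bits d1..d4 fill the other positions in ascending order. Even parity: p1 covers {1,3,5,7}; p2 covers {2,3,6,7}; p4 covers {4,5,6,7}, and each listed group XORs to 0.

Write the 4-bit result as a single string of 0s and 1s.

0101

s1 (pos 1,3,5,7): 0⊕0⊕1⊕0 = 1
s2 (pos 2,3,6,7): 1⊕0⊕0⊕0 = 1
s4 (pos 4,5,6,7): 0⊕1⊕0⊕0 = 1
Syndrome s4…s1 = 111 → error at position 7.
Flip position 7: 0100100 → 0100101
Read data bits from positions 3,5,6,7: 0101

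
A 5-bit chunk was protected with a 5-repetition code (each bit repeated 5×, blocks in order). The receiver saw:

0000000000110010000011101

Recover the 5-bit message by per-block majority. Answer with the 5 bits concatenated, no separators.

00101

Block 1 (00000): 0 ones → 0
Block 2 (00000): 0 ones → 0
Block 3 (11001): 3 ones → 1
Block 4 (00000): 0 ones → 0
Block 5 (11101): 4 ones → 1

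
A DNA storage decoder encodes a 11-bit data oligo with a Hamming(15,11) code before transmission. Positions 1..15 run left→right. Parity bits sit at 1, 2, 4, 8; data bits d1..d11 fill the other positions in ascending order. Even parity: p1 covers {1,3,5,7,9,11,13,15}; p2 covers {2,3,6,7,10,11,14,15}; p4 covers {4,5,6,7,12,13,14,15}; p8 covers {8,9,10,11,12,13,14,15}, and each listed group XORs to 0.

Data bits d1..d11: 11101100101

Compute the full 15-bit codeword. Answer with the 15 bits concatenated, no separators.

101011001100101

Place data at non-parity positions: p1 p2 1 p4 1 1 0 p8 1 1 0 0 1 0 1
p1 (pos 1,3,5,7,9,11,13,15): XOR of data positions = 1⊕1⊕0⊕1⊕0⊕1⊕1 = 1
p2 (pos 2,3,6,7,10,11,14,15): XOR of data positions = 1⊕1⊕0⊕1⊕0⊕0⊕1 = 0
p4 (pos 4,5,6,7,12,13,14,15): XOR of data positions = 1⊕1⊕0⊕0⊕1⊕0⊕1 = 0
p8 (pos 8,9,10,11,12,13,14,15): XOR of data positions = 1⊕1⊕0⊕0⊕1⊕0⊕1 = 0
Codeword: 101011001100101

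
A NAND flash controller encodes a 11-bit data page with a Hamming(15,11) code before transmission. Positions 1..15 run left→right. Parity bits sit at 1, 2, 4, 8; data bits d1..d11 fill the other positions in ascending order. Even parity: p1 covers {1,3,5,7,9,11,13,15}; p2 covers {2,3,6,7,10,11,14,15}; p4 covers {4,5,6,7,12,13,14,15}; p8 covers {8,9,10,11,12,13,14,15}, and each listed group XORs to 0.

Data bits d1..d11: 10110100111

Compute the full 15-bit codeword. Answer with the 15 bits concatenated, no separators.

001101100100111

Place data at non-parity positions: p1 p2 1 p4 0 1 1 p8 0 1 0 0 1 1 1
p1 (pos 1,3,5,7,9,11,13,15): XOR of data positions = 1⊕0⊕1⊕0⊕0⊕1⊕1 = 0
p2 (pos 2,3,6,7,10,11,14,15): XOR of data positions = 1⊕1⊕1⊕1⊕0⊕1⊕1 = 0
p4 (pos 4,5,6,7,12,13,14,15): XOR of data positions = 0⊕1⊕1⊕0⊕1⊕1⊕1 = 1
p8 (pos 8,9,10,11,12,13,14,15): XOR of data positions = 0⊕1⊕0⊕0⊕1⊕1⊕1 = 0
Codeword: 001101100100111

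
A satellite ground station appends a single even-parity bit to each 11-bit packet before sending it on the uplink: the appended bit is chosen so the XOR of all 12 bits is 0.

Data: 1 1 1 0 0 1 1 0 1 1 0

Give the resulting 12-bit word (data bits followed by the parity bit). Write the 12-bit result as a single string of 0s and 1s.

111001101101

XOR of the 11 data bits: 1⊕1⊕1⊕0⊕0⊕1⊕1⊕0⊕1⊕1⊕0 = 1
Parity bit = 1 (so all 12 bits XOR to 0).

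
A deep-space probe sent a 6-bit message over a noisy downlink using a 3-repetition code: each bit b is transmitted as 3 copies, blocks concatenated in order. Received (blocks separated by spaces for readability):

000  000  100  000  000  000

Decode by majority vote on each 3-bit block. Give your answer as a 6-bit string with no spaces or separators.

Block 1 (000): 0 ones → 0
Block 2 (000): 0 ones → 0
Block 3 (100): 1 one → 0
Block 4 (000): 0 ones → 0
Block 5 (000): 0 ones → 0
Block 6 (000): 0 ones → 0

000000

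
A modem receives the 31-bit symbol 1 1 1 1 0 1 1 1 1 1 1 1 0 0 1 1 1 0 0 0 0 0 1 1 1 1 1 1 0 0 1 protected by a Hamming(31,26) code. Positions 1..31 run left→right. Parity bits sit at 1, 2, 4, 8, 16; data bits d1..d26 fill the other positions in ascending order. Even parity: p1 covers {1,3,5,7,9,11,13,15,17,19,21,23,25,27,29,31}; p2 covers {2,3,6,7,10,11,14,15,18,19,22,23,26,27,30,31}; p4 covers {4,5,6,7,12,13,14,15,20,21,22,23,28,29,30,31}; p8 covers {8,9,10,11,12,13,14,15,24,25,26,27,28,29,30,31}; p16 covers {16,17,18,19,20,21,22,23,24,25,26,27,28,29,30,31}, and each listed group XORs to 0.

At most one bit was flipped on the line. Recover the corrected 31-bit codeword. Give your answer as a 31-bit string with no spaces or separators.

s1 (pos 1,3,5,7,9,11,13,15,17,19,21,23,25,27,29,31): 1⊕1⊕0⊕1⊕1⊕1⊕0⊕1⊕1⊕0⊕0⊕1⊕1⊕1⊕0⊕1 = 1
s2 (pos 2,3,6,7,10,11,14,15,18,19,22,23,26,27,30,31): 1⊕1⊕1⊕1⊕1⊕1⊕0⊕1⊕0⊕0⊕0⊕1⊕1⊕1⊕0⊕1 = 1
s4 (pos 4,5,6,7,12,13,14,15,20,21,22,23,28,29,30,31): 1⊕0⊕1⊕1⊕1⊕0⊕0⊕1⊕0⊕0⊕0⊕1⊕1⊕0⊕0⊕1 = 0
s8 (pos 8,9,10,11,12,13,14,15,24,25,26,27,28,29,30,31): 1⊕1⊕1⊕1⊕1⊕0⊕0⊕1⊕1⊕1⊕1⊕1⊕1⊕0⊕0⊕1 = 0
s16 (pos 16,17,18,19,20,21,22,23,24,25,26,27,28,29,30,31): 1⊕1⊕0⊕0⊕0⊕0⊕0⊕1⊕1⊕1⊕1⊕1⊕1⊕0⊕0⊕1 = 1
Syndrome s16…s1 = 10011 → error at position 19.
Flip position 19: 1111011111110011100000111111001 → 1111011111110011101000111111001

1111011111110011101000111111001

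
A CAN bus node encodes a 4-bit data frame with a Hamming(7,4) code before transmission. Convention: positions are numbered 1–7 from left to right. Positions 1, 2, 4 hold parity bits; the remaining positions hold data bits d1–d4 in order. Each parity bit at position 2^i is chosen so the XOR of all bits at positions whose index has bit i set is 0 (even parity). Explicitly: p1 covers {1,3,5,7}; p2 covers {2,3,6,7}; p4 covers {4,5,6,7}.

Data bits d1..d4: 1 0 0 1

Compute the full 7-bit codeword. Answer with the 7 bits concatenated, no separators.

0011001

Place data at non-parity positions: p1 p2 1 p4 0 0 1
p1 (pos 1,3,5,7): XOR of data positions = 1⊕0⊕1 = 0
p2 (pos 2,3,6,7): XOR of data positions = 1⊕0⊕1 = 0
p4 (pos 4,5,6,7): XOR of data positions = 0⊕0⊕1 = 1
Codeword: 0011001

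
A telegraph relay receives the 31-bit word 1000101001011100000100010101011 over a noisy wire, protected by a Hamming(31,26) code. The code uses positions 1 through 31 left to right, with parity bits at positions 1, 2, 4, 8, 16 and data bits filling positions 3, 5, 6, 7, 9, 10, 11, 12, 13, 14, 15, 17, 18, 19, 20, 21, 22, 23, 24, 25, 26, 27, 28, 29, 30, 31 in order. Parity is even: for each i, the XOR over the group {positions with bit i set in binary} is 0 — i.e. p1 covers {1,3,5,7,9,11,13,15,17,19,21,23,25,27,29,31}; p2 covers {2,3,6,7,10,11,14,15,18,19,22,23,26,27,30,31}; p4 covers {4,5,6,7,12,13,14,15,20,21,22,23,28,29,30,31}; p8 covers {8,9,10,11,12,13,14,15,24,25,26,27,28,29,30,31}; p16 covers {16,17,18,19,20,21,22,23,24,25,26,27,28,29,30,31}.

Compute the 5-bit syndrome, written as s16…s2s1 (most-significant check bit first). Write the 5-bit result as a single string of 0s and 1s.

s1 (pos 1,3,5,7,9,11,13,15,17,19,21,23,25,27,29,31): 1⊕0⊕1⊕1⊕0⊕0⊕1⊕0⊕0⊕0⊕0⊕0⊕0⊕0⊕0⊕1 = 1
s2 (pos 2,3,6,7,10,11,14,15,18,19,22,23,26,27,30,31): 0⊕0⊕0⊕1⊕1⊕0⊕1⊕0⊕0⊕0⊕0⊕0⊕1⊕0⊕1⊕1 = 0
s4 (pos 4,5,6,7,12,13,14,15,20,21,22,23,28,29,30,31): 0⊕1⊕0⊕1⊕1⊕1⊕1⊕0⊕1⊕0⊕0⊕0⊕1⊕0⊕1⊕1 = 1
s8 (pos 8,9,10,11,12,13,14,15,24,25,26,27,28,29,30,31): 0⊕0⊕1⊕0⊕1⊕1⊕1⊕0⊕1⊕0⊕1⊕0⊕1⊕0⊕1⊕1 = 1
s16 (pos 16,17,18,19,20,21,22,23,24,25,26,27,28,29,30,31): 0⊕0⊕0⊕0⊕1⊕0⊕0⊕0⊕1⊕0⊕1⊕0⊕1⊕0⊕1⊕1 = 0
Syndrome s16…s1 = 01101 → error at position 13.

01101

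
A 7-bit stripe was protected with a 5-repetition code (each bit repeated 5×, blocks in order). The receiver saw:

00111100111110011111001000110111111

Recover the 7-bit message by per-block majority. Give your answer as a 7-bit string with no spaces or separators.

Block 1 (00111): 3 ones → 1
Block 2 (10011): 3 ones → 1
Block 3 (11100): 3 ones → 1
Block 4 (11111): 5 ones → 1
Block 5 (00100): 1 one → 0
Block 6 (01101): 3 ones → 1
Block 7 (11111): 5 ones → 1

1111011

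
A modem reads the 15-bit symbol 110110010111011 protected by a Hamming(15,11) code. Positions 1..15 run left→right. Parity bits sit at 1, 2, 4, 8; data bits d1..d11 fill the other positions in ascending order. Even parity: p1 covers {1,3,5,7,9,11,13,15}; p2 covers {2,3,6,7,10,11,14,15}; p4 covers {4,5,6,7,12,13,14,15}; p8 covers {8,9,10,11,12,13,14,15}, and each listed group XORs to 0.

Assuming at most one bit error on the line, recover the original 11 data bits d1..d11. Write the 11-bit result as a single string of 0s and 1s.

01100111011

s1 (pos 1,3,5,7,9,11,13,15): 1⊕0⊕1⊕0⊕0⊕1⊕0⊕1 = 0
s2 (pos 2,3,6,7,10,11,14,15): 1⊕0⊕0⊕0⊕1⊕1⊕1⊕1 = 1
s4 (pos 4,5,6,7,12,13,14,15): 1⊕1⊕0⊕0⊕1⊕0⊕1⊕1 = 1
s8 (pos 8,9,10,11,12,13,14,15): 1⊕0⊕1⊕1⊕1⊕0⊕1⊕1 = 0
Syndrome s8…s1 = 0110 → error at position 6.
Flip position 6: 110110010111011 → 110111010111011
Read data bits from positions 3,5,6,7,9,10,11,12,13,14,15: 01100111011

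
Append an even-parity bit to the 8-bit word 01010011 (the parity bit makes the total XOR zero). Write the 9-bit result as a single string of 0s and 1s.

XOR of the 8 data bits: 0⊕1⊕0⊕1⊕0⊕0⊕1⊕1 = 0
Parity bit = 0 (so all 9 bits XOR to 0).

010100110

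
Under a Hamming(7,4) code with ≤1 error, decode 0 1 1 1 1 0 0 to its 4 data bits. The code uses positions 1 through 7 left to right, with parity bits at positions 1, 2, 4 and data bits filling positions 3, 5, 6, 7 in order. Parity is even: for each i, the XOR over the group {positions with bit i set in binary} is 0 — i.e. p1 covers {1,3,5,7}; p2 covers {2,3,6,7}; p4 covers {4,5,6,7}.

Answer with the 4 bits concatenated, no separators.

1100

s1 (pos 1,3,5,7): 0⊕1⊕1⊕0 = 0
s2 (pos 2,3,6,7): 1⊕1⊕0⊕0 = 0
s4 (pos 4,5,6,7): 1⊕1⊕0⊕0 = 0
Syndrome s4…s1 = 000 → no error.
Read data bits from positions 3,5,6,7: 1100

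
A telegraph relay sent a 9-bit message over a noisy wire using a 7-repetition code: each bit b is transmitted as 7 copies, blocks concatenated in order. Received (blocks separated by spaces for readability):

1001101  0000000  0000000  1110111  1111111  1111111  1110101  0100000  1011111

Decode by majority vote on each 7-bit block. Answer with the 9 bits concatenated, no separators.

100111101

Block 1 (1001101): 4 ones → 1
Block 2 (0000000): 0 ones → 0
Block 3 (0000000): 0 ones → 0
Block 4 (1110111): 6 ones → 1
Block 5 (1111111): 7 ones → 1
Block 6 (1111111): 7 ones → 1
Block 7 (1110101): 5 ones → 1
Block 8 (0100000): 1 one → 0
Block 9 (1011111): 6 ones → 1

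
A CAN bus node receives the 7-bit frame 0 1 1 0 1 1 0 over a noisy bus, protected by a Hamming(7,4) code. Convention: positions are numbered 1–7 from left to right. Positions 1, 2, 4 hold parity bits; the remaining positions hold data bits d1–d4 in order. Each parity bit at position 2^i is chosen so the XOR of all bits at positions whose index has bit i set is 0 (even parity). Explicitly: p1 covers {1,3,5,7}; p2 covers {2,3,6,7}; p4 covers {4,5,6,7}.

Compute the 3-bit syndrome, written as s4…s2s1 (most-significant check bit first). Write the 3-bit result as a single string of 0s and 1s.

s1 (pos 1,3,5,7): 0⊕1⊕1⊕0 = 0
s2 (pos 2,3,6,7): 1⊕1⊕1⊕0 = 1
s4 (pos 4,5,6,7): 0⊕1⊕1⊕0 = 0
Syndrome s4…s1 = 010 → error at position 2.

010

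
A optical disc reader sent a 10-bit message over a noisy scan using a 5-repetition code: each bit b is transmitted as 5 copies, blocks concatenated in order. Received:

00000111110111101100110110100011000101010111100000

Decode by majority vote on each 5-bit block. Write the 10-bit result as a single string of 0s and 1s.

0110100110

Block 1 (00000): 0 ones → 0
Block 2 (11111): 5 ones → 1
Block 3 (01111): 4 ones → 1
Block 4 (01100): 2 ones → 0
Block 5 (11011): 4 ones → 1
Block 6 (01000): 1 one → 0
Block 7 (11000): 2 ones → 0
Block 8 (10101): 3 ones → 1
Block 9 (01111): 4 ones → 1
Block 10 (00000): 0 ones → 0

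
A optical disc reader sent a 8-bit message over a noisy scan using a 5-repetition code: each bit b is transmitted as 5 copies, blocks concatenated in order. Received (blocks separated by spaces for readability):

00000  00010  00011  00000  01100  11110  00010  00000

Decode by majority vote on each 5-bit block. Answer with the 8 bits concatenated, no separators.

Block 1 (00000): 0 ones → 0
Block 2 (00010): 1 one → 0
Block 3 (00011): 2 ones → 0
Block 4 (00000): 0 ones → 0
Block 5 (01100): 2 ones → 0
Block 6 (11110): 4 ones → 1
Block 7 (00010): 1 one → 0
Block 8 (00000): 0 ones → 0

00000100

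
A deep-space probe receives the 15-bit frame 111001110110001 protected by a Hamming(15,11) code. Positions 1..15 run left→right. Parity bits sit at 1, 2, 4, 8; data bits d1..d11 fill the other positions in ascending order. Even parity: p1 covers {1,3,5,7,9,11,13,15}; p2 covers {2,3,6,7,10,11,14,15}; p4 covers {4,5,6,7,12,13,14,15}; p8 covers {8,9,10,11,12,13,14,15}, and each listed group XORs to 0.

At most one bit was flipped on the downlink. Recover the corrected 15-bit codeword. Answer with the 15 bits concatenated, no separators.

111001010110001

s1 (pos 1,3,5,7,9,11,13,15): 1⊕1⊕0⊕1⊕0⊕1⊕0⊕1 = 1
s2 (pos 2,3,6,7,10,11,14,15): 1⊕1⊕1⊕1⊕1⊕1⊕0⊕1 = 1
s4 (pos 4,5,6,7,12,13,14,15): 0⊕0⊕1⊕1⊕0⊕0⊕0⊕1 = 1
s8 (pos 8,9,10,11,12,13,14,15): 1⊕0⊕1⊕1⊕0⊕0⊕0⊕1 = 0
Syndrome s8…s1 = 0111 → error at position 7.
Flip position 7: 111001110110001 → 111001010110001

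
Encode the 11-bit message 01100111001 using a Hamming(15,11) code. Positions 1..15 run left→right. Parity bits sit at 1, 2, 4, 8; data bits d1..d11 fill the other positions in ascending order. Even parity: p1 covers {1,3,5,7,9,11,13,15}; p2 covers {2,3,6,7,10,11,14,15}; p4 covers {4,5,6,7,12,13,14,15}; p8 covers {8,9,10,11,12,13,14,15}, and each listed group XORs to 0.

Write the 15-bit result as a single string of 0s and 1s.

100011000111001

Place data at non-parity positions: p1 p2 0 p4 1 1 0 p8 0 1 1 1 0 0 1
p1 (pos 1,3,5,7,9,11,13,15): XOR of data positions = 0⊕1⊕0⊕0⊕1⊕0⊕1 = 1
p2 (pos 2,3,6,7,10,11,14,15): XOR of data positions = 0⊕1⊕0⊕1⊕1⊕0⊕1 = 0
p4 (pos 4,5,6,7,12,13,14,15): XOR of data positions = 1⊕1⊕0⊕1⊕0⊕0⊕1 = 0
p8 (pos 8,9,10,11,12,13,14,15): XOR of data positions = 0⊕1⊕1⊕1⊕0⊕0⊕1 = 0
Codeword: 100011000111001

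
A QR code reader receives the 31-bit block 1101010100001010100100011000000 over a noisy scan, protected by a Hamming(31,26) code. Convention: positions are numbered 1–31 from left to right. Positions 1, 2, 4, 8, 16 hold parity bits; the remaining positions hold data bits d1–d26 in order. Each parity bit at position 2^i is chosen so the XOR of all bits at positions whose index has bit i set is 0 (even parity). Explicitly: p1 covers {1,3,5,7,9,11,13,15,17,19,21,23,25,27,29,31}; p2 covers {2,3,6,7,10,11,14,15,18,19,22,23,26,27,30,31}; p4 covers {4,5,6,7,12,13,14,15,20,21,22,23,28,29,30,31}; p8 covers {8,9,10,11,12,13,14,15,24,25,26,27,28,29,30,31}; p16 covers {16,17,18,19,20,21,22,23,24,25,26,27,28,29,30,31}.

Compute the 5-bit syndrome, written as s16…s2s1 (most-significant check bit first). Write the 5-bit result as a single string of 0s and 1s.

s1 (pos 1,3,5,7,9,11,13,15,17,19,21,23,25,27,29,31): 1⊕0⊕0⊕0⊕0⊕0⊕1⊕1⊕1⊕0⊕0⊕0⊕1⊕0⊕0⊕0 = 1
s2 (pos 2,3,6,7,10,11,14,15,18,19,22,23,26,27,30,31): 1⊕0⊕1⊕0⊕0⊕0⊕0⊕1⊕0⊕0⊕0⊕0⊕0⊕0⊕0⊕0 = 1
s4 (pos 4,5,6,7,12,13,14,15,20,21,22,23,28,29,30,31): 1⊕0⊕1⊕0⊕0⊕1⊕0⊕1⊕1⊕0⊕0⊕0⊕0⊕0⊕0⊕0 = 1
s8 (pos 8,9,10,11,12,13,14,15,24,25,26,27,28,29,30,31): 1⊕0⊕0⊕0⊕0⊕1⊕0⊕1⊕1⊕1⊕0⊕0⊕0⊕0⊕0⊕0 = 1
s16 (pos 16,17,18,19,20,21,22,23,24,25,26,27,28,29,30,31): 0⊕1⊕0⊕0⊕1⊕0⊕0⊕0⊕1⊕1⊕0⊕0⊕0⊕0⊕0⊕0 = 0
Syndrome s16…s1 = 01111 → error at position 15.

01111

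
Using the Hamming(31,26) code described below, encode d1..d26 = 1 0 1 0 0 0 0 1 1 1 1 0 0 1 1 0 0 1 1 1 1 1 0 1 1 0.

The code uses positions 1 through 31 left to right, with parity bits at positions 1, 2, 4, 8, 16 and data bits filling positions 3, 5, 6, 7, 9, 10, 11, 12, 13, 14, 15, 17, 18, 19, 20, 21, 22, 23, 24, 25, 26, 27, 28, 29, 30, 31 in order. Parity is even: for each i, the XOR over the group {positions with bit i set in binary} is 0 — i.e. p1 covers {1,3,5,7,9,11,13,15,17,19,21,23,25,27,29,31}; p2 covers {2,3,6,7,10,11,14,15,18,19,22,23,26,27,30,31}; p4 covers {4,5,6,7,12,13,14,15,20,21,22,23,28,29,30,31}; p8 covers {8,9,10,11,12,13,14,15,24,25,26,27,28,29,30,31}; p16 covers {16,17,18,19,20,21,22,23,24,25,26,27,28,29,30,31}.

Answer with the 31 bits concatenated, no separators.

0111010000011111001100111110110

Place data at non-parity positions: p1 p2 1 p4 0 1 0 p8 0 0 0 1 1 1 1 p16 0 0 1 1 0 0 1 1 1 1 1 0 1 1 0
p1 (pos 1,3,5,7,9,11,13,15,17,19,21,23,25,27,29,31): XOR of data positions = 1⊕0⊕0⊕0⊕0⊕1⊕1⊕0⊕1⊕0⊕1⊕1⊕1⊕1⊕0 = 0
p2 (pos 2,3,6,7,10,11,14,15,18,19,22,23,26,27,30,31): XOR of data positions = 1⊕1⊕0⊕0⊕0⊕1⊕1⊕0⊕1⊕0⊕1⊕1⊕1⊕1⊕0 = 1
p4 (pos 4,5,6,7,12,13,14,15,20,21,22,23,28,29,30,31): XOR of data positions = 0⊕1⊕0⊕1⊕1⊕1⊕1⊕1⊕0⊕0⊕1⊕0⊕1⊕1⊕0 = 1
p8 (pos 8,9,10,11,12,13,14,15,24,25,26,27,28,29,30,31): XOR of data positions = 0⊕0⊕0⊕1⊕1⊕1⊕1⊕1⊕1⊕1⊕1⊕0⊕1⊕1⊕0 = 0
p16 (pos 16,17,18,19,20,21,22,23,24,25,26,27,28,29,30,31): XOR of data positions = 0⊕0⊕1⊕1⊕0⊕0⊕1⊕1⊕1⊕1⊕1⊕0⊕1⊕1⊕0 = 1
Codeword: 0111010000011111001100111110110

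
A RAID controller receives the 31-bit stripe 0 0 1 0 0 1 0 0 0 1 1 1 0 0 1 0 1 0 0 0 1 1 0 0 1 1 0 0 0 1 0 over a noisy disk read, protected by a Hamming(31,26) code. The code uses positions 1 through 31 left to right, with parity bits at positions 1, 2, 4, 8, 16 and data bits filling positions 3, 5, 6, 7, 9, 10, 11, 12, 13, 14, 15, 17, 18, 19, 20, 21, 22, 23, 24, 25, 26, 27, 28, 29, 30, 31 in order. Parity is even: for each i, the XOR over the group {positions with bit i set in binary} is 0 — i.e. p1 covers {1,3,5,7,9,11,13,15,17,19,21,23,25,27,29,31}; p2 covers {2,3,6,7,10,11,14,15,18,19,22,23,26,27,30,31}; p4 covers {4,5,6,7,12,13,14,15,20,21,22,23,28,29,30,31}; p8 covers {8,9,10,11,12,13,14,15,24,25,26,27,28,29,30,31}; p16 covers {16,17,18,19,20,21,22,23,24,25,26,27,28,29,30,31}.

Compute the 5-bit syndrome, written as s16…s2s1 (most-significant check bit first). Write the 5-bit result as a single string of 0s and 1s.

s1 (pos 1,3,5,7,9,11,13,15,17,19,21,23,25,27,29,31): 0⊕1⊕0⊕0⊕0⊕1⊕0⊕1⊕1⊕0⊕1⊕0⊕1⊕0⊕0⊕0 = 0
s2 (pos 2,3,6,7,10,11,14,15,18,19,22,23,26,27,30,31): 0⊕1⊕1⊕0⊕1⊕1⊕0⊕1⊕0⊕0⊕1⊕0⊕1⊕0⊕1⊕0 = 0
s4 (pos 4,5,6,7,12,13,14,15,20,21,22,23,28,29,30,31): 0⊕0⊕1⊕0⊕1⊕0⊕0⊕1⊕0⊕1⊕1⊕0⊕0⊕0⊕1⊕0 = 0
s8 (pos 8,9,10,11,12,13,14,15,24,25,26,27,28,29,30,31): 0⊕0⊕1⊕1⊕1⊕0⊕0⊕1⊕0⊕1⊕1⊕0⊕0⊕0⊕1⊕0 = 1
s16 (pos 16,17,18,19,20,21,22,23,24,25,26,27,28,29,30,31): 0⊕1⊕0⊕0⊕0⊕1⊕1⊕0⊕0⊕1⊕1⊕0⊕0⊕0⊕1⊕0 = 0
Syndrome s16…s1 = 01000 → error at position 8.

01000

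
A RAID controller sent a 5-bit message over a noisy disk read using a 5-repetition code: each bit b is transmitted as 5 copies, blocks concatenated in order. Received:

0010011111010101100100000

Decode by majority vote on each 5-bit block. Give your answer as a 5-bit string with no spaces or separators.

01010

Block 1 (00100): 1 one → 0
Block 2 (11111): 5 ones → 1
Block 3 (01010): 2 ones → 0
Block 4 (11001): 3 ones → 1
Block 5 (00000): 0 ones → 0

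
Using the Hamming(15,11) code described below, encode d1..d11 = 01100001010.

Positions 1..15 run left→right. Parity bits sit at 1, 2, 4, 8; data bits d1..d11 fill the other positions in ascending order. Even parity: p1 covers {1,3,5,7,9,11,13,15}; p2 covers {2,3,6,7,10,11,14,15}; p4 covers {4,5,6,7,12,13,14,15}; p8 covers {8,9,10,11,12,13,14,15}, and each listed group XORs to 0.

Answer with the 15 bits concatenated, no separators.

Place data at non-parity positions: p1 p2 0 p4 1 1 0 p8 0 0 0 1 0 1 0
p1 (pos 1,3,5,7,9,11,13,15): XOR of data positions = 0⊕1⊕0⊕0⊕0⊕0⊕0 = 1
p2 (pos 2,3,6,7,10,11,14,15): XOR of data positions = 0⊕1⊕0⊕0⊕0⊕1⊕0 = 0
p4 (pos 4,5,6,7,12,13,14,15): XOR of data positions = 1⊕1⊕0⊕1⊕0⊕1⊕0 = 0
p8 (pos 8,9,10,11,12,13,14,15): XOR of data positions = 0⊕0⊕0⊕1⊕0⊕1⊕0 = 0
Codeword: 100011000001010

100011000001010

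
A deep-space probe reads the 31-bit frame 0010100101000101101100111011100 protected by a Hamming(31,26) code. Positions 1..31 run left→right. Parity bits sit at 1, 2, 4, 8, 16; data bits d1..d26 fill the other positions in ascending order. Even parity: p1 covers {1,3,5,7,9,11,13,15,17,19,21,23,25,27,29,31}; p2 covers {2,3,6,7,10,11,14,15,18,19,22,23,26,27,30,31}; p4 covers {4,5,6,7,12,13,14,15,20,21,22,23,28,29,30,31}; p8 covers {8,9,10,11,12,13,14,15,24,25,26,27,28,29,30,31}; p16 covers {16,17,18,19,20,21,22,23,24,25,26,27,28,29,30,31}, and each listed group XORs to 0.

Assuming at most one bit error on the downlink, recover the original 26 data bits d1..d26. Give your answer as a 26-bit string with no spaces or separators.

11000100010101100111011100

s1 (pos 1,3,5,7,9,11,13,15,17,19,21,23,25,27,29,31): 0⊕1⊕1⊕0⊕0⊕0⊕0⊕0⊕1⊕1⊕0⊕1⊕1⊕1⊕1⊕0 = 0
s2 (pos 2,3,6,7,10,11,14,15,18,19,22,23,26,27,30,31): 0⊕1⊕0⊕0⊕1⊕0⊕1⊕0⊕0⊕1⊕0⊕1⊕0⊕1⊕0⊕0 = 0
s4 (pos 4,5,6,7,12,13,14,15,20,21,22,23,28,29,30,31): 0⊕1⊕0⊕0⊕0⊕0⊕1⊕0⊕1⊕0⊕0⊕1⊕1⊕1⊕0⊕0 = 0
s8 (pos 8,9,10,11,12,13,14,15,24,25,26,27,28,29,30,31): 1⊕0⊕1⊕0⊕0⊕0⊕1⊕0⊕1⊕1⊕0⊕1⊕1⊕1⊕0⊕0 = 0
s16 (pos 16,17,18,19,20,21,22,23,24,25,26,27,28,29,30,31): 1⊕1⊕0⊕1⊕1⊕0⊕0⊕1⊕1⊕1⊕0⊕1⊕1⊕1⊕0⊕0 = 0
Syndrome s16…s1 = 00000 → no error.
Read data bits from positions 3,5,6,7,9,10,11,12,13,14,15,17,18,19,20,21,22,23,24,25,26,27,28,29,30,31: 11000100010101100111011100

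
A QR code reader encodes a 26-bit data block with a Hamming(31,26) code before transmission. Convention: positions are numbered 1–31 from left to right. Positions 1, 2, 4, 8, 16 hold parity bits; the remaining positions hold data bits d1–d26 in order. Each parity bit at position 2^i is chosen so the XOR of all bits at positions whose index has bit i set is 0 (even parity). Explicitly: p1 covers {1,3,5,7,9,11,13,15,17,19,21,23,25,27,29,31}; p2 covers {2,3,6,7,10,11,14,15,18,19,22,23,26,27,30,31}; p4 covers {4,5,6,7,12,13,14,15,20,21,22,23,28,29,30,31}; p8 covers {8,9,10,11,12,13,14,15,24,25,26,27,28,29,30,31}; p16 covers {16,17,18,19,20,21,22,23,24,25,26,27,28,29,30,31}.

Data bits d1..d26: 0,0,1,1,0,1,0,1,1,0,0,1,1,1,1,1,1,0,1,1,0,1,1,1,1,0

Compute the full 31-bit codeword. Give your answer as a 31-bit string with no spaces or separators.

0000011101011000111111011011110

Place data at non-parity positions: p1 p2 0 p4 0 1 1 p8 0 1 0 1 1 0 0 p16 1 1 1 1 1 1 0 1 1 0 1 1 1 1 0
p1 (pos 1,3,5,7,9,11,13,15,17,19,21,23,25,27,29,31): XOR of data positions = 0⊕0⊕1⊕0⊕0⊕1⊕0⊕1⊕1⊕1⊕0⊕1⊕1⊕1⊕0 = 0
p2 (pos 2,3,6,7,10,11,14,15,18,19,22,23,26,27,30,31): XOR of data positions = 0⊕1⊕1⊕1⊕0⊕0⊕0⊕1⊕1⊕1⊕0⊕0⊕1⊕1⊕0 = 0
p4 (pos 4,5,6,7,12,13,14,15,20,21,22,23,28,29,30,31): XOR of data positions = 0⊕1⊕1⊕1⊕1⊕0⊕0⊕1⊕1⊕1⊕0⊕1⊕1⊕1⊕0 = 0
p8 (pos 8,9,10,11,12,13,14,15,24,25,26,27,28,29,30,31): XOR of data positions = 0⊕1⊕0⊕1⊕1⊕0⊕0⊕1⊕1⊕0⊕1⊕1⊕1⊕1⊕0 = 1
p16 (pos 16,17,18,19,20,21,22,23,24,25,26,27,28,29,30,31): XOR of data positions = 1⊕1⊕1⊕1⊕1⊕1⊕0⊕1⊕1⊕0⊕1⊕1⊕1⊕1⊕0 = 0
Codeword: 0000011101011000111111011011110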